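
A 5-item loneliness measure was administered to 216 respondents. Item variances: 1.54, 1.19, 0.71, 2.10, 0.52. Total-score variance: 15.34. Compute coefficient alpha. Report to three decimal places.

ΣVar(i) = 1.54 + 1.19 + 0.71 + 2.10 + 0.52 = 6.06
α = (k/(k−1))·(1 − ΣVar(i)/σ²_T) = (5/4)·(1 − 6.06/15.34) = 0.756

α = 0.756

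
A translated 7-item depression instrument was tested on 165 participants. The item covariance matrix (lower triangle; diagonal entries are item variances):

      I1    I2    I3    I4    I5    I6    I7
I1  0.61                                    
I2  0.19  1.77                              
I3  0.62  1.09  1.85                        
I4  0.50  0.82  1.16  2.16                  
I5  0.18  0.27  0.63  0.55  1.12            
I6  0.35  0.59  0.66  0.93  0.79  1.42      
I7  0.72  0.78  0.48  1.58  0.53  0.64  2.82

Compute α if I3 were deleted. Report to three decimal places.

Remaining items: I1, I2, I4, I5, I6, I7 (k = 6).
ΣVar(i) = 0.61 + 1.77 + 2.16 + 1.12 + 1.42 + 2.82 = 9.90
Var(T) = 9.90 + 2 × 9.42 = 28.74
α (item deleted) = (6/5)·(1 − 9.90/28.74) = 0.787

α = 0.787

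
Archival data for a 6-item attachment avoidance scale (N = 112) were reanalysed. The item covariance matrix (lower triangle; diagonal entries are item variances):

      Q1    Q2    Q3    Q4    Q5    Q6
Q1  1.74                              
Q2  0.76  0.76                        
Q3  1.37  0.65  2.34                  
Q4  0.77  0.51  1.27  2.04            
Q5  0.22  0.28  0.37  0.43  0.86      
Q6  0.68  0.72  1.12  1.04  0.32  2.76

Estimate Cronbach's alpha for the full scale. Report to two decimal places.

Σσᵢ² = 1.74 + 0.76 + 2.34 + 2.04 + 0.86 + 2.76 = 10.50
Σ_{i<j} σ_ij = 10.51
total variance = 10.50 + 2 × 10.51 = 31.52
α = (k/(k−1))·(1 − Σσᵢ²/total variance) = (6/5)·(1 − 10.50/31.52) = 0.80

Cronbach's alpha = 0.80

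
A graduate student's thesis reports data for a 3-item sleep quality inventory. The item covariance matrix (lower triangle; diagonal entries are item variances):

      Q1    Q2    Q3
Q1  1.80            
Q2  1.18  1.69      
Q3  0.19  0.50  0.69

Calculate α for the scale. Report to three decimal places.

Σσ²ᵢ = 1.80 + 1.69 + 0.69 = 4.18
Sum of the distinct covariances = 1.87
Var(T) = 4.18 + 2 × 1.87 = 7.92
α = (k/(k−1))·(1 − Σσ²ᵢ/Var(T)) = (3/2)·(1 − 4.18/7.92) = 0.708

α = 0.708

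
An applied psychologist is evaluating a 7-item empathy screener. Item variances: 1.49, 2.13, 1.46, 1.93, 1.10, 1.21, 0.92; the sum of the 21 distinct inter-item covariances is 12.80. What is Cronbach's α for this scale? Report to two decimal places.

α = 0.83

sum of item variances = 1.49 + 2.13 + 1.46 + 1.93 + 1.10 + 1.21 + 0.92 = 10.24
Sum of distinct covariances = 12.80
Var(T) = sum of item variances + 2·Σcov = 10.24 + 2 × 12.80 = 35.84
α = (7/6)·(1 − 10.24/35.84) = 0.83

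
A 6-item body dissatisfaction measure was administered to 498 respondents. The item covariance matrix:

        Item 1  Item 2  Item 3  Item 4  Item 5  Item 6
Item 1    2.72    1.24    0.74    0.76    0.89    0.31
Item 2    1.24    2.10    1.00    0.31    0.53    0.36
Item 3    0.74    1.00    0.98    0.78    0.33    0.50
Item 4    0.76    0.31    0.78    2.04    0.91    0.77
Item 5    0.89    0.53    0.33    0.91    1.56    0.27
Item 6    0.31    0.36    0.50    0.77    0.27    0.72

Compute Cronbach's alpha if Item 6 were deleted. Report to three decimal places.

Remaining items: Item 1, Item 2, Item 3, Item 4, Item 5 (k = 5).
Σσᵢ² = 2.72 + 2.10 + 0.98 + 2.04 + 1.56 = 9.40
σ²_T = 9.40 + 2 × 7.49 = 24.38
α (item deleted) = (5/4)·(1 − 9.40/24.38) = 0.768

α = 0.768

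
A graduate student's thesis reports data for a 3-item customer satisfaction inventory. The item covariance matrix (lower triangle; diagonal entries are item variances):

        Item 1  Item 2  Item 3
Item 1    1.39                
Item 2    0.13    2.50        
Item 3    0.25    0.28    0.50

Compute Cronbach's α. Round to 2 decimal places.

ΣVar(i) = 1.39 + 2.50 + 0.50 = 4.39
Σ_{i<j} σ_ij = 0.66
σ²_T = 4.39 + 2 × 0.66 = 5.71
α = (k/(k−1))·(1 − ΣVar(i)/σ²_T) = (3/2)·(1 − 4.39/5.71) = 0.35

Cronbach's α = 0.35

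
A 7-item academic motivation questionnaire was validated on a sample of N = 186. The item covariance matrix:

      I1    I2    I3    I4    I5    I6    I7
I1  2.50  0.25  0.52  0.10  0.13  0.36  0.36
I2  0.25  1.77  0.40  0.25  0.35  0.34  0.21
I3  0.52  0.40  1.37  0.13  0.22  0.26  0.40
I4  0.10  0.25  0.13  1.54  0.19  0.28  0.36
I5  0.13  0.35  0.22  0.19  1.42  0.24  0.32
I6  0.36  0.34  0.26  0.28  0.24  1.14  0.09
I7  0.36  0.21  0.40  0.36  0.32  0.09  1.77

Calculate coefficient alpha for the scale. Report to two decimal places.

ΣVar(i) = 2.50 + 1.77 + 1.37 + 1.54 + 1.42 + 1.14 + 1.77 = 11.51
Sum of off-diagonal covariances = 5.76
total variance = 11.51 + 2 × 5.76 = 23.03
α = (k/(k−1))·(1 − ΣVar(i)/total variance) = (7/6)·(1 − 11.51/23.03) = 0.58

coefficient alpha = 0.58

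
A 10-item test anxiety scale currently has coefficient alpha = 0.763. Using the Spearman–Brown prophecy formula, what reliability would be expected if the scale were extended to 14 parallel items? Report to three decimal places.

predicted reliability = 0.818

Length factor m = 14/10 = 1.4000
α' = m·α / (1 + (m−1)·α)
   = 14/10 × 0.763 / (1 + (14/10 − 1) × 0.763)
   = 1.0682 / 1.3052 = 0.818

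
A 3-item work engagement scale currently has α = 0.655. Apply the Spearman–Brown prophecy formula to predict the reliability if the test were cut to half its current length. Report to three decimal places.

Length factor m = 1/2
α' = m·α / (1 − (1−m)·α)
   = 1/2 × 0.655 / (1 − (1 − 1/2) × 0.655)
   = 0.3275 / 0.6725 = 0.487

predicted reliability = 0.487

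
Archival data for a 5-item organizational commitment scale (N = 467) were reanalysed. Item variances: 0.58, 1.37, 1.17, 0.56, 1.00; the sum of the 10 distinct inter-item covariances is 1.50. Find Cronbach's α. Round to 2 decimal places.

Cronbach's α = 0.49

Σσᵢ² = 0.58 + 1.37 + 1.17 + 0.56 + 1.00 = 4.68
Sum of distinct covariances = 1.50
σ²_T = Σσᵢ² + 2·Σcov = 4.68 + 2 × 1.50 = 7.68
α = (5/4)·(1 − 4.68/7.68) = 0.49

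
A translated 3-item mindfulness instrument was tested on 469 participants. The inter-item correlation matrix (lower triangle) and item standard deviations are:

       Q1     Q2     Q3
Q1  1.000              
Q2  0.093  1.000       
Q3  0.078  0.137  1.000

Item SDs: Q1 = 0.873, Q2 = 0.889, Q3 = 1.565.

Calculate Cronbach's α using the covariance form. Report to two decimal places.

Σσ²ᵢ = 0.873² + 0.889² + 1.565² = 4.0017
Covariances σ_ij = r_ij · s_i · s_j:
  σ(Q1,Q2) = 0.093 × 0.873 × 0.889 = 0.0722
  σ(Q1,Q3) = 0.078 × 0.873 × 1.565 = 0.1066
  σ(Q2,Q3) = 0.137 × 0.889 × 1.565 = 0.1906
σ²_T = Σσ²ᵢ + 2·Σσ_ij = 4.0017 + 2 × 0.3694 = 4.7405
α = (3/2)·(1 − 4.0017/4.7405) = 0.23

α = 0.23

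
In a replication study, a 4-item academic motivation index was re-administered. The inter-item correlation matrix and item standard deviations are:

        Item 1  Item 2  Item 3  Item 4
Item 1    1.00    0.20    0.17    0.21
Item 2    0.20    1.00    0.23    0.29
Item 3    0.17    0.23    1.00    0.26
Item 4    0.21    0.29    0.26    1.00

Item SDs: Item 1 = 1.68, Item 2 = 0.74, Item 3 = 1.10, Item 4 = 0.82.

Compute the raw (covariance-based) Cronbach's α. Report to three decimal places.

α = 0.474

Σσ²ᵢ = 1.68² + 0.74² + 1.10² + 0.82² = 5.2524
Covariances σ_ij = r_ij · s_i · s_j:
  σ(Item 1,Item 2) = 0.20 × 1.68 × 0.74 = 0.2486
  σ(Item 1,Item 3) = 0.17 × 1.68 × 1.10 = 0.3142
  σ(Item 1,Item 4) = 0.21 × 1.68 × 0.82 = 0.2893
  σ(Item 2,Item 3) = 0.23 × 0.74 × 1.10 = 0.1872
  σ(Item 2,Item 4) = 0.29 × 0.74 × 0.82 = 0.1760
  σ(Item 3,Item 4) = 0.26 × 1.10 × 0.82 = 0.2345
σ²_T = Σσ²ᵢ + 2·Σσ_ij = 5.2524 + 2 × 1.4498 = 8.1520
α = (4/3)·(1 − 5.2524/8.1520) = 0.474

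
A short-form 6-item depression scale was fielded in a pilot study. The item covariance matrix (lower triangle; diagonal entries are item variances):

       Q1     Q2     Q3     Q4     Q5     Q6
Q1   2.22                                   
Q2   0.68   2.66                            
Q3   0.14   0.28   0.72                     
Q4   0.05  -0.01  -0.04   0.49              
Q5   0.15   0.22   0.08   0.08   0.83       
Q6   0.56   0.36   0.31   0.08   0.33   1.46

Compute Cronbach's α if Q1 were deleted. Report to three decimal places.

Cronbach's α = 0.443

Remaining items: Q2, Q3, Q4, Q5, Q6 (k = 5).
sum of item variances = 2.66 + 0.72 + 0.49 + 0.83 + 1.46 = 6.16
σ²_T = 6.16 + 2 × 1.69 = 9.54
α (item deleted) = (5/4)·(1 − 6.16/9.54) = 0.443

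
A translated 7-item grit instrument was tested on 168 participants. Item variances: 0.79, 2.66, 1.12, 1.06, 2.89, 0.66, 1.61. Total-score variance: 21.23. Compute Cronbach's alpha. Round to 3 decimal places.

sum of item variances = 0.79 + 2.66 + 1.12 + 1.06 + 2.89 + 0.66 + 1.61 = 10.79
α = (k/(k−1))·(1 − sum of item variances/Var(T)) = (7/6)·(1 − 10.79/21.23) = 0.574

Cronbach's alpha = 0.574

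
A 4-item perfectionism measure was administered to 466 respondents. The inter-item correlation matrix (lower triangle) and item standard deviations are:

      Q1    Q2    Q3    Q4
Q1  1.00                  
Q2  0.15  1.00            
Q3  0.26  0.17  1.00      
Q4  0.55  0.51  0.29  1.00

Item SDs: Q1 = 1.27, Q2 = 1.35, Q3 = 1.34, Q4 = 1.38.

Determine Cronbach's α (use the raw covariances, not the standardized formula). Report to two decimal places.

Σσ²ᵢ = 1.27² + 1.35² + 1.34² + 1.38² = 7.1354
Covariances σ_ij = r_ij · s_i · s_j:
  σ(Q1,Q2) = 0.15 × 1.27 × 1.35 = 0.2572
  σ(Q1,Q3) = 0.26 × 1.27 × 1.34 = 0.4425
  σ(Q1,Q4) = 0.55 × 1.27 × 1.38 = 0.9639
  σ(Q2,Q3) = 0.17 × 1.35 × 1.34 = 0.3075
  σ(Q2,Q4) = 0.51 × 1.35 × 1.38 = 0.9501
  σ(Q3,Q4) = 0.29 × 1.34 × 1.38 = 0.5363
σ²_T = Σσ²ᵢ + 2·Σσ_ij = 7.1354 + 2 × 3.4575 = 14.0504
α = (4/3)·(1 − 7.1354/14.0504) = 0.66

Cronbach's α = 0.66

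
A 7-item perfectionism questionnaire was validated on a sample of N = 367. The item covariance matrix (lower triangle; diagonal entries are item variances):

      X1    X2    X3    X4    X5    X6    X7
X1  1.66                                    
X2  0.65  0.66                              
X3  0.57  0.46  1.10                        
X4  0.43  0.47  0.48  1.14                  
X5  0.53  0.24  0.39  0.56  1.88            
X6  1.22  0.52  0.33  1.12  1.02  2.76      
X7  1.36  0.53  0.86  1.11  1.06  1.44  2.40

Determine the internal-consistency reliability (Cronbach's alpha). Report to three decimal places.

α = 0.847

sum of item variances = 1.66 + 0.66 + 1.10 + 1.14 + 1.88 + 2.76 + 2.40 = 11.60
Sum of off-diagonal covariances = 15.35
σ²_T = 11.60 + 2 × 15.35 = 42.30
α = (k/(k−1))·(1 − sum of item variances/σ²_T) = (7/6)·(1 − 11.60/42.30) = 0.847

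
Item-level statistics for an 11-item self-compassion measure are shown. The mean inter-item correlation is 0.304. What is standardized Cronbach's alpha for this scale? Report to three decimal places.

Standardized α = k·r̄ / (1 + (k−1)·r̄) = 11 × 0.304 / (1 + 10 × 0.304)
  = 3.3440 / 4.0400 = 0.828

α = 0.828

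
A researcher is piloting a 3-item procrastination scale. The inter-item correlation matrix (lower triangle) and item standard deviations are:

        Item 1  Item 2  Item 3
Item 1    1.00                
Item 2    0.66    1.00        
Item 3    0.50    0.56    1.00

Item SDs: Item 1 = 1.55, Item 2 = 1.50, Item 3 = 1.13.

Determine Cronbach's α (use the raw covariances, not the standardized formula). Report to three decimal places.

α = 0.797

Σσ²ᵢ = 1.55² + 1.50² + 1.13² = 5.9294
Covariances σ_ij = r_ij · s_i · s_j:
  σ(Item 1,Item 2) = 0.66 × 1.55 × 1.50 = 1.5345
  σ(Item 1,Item 3) = 0.50 × 1.55 × 1.13 = 0.8757
  σ(Item 2,Item 3) = 0.56 × 1.50 × 1.13 = 0.9492
σ²_T = Σσ²ᵢ + 2·Σσ_ij = 5.9294 + 2 × 3.3594 = 12.6482
α = (3/2)·(1 − 5.9294/12.6482) = 0.797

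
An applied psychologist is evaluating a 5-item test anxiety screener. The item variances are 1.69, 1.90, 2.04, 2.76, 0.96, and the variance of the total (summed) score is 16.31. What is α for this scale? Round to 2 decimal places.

α = 0.53

ΣVar(i) = 1.69 + 1.90 + 2.04 + 2.76 + 0.96 = 9.35
α = (k/(k−1))·(1 − ΣVar(i)/σ²_T) = (5/4)·(1 − 9.35/16.31) = 0.53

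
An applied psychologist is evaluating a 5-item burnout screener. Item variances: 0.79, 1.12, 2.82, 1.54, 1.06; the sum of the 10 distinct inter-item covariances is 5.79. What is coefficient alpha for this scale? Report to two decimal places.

coefficient alpha = 0.77

ΣVar(i) = 0.79 + 1.12 + 2.82 + 1.54 + 1.06 = 7.33
Sum of distinct covariances = 5.79
Var(T) = ΣVar(i) + 2·Σcov = 7.33 + 2 × 5.79 = 18.91
α = (5/4)·(1 − 7.33/18.91) = 0.77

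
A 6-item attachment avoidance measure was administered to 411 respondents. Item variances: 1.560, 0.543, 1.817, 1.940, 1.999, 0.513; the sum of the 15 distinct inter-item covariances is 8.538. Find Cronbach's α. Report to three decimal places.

α = 0.805

sum of item variances = 1.560 + 0.543 + 1.817 + 1.940 + 1.999 + 0.513 = 8.372
Sum of distinct covariances = 8.538
σ²_T = sum of item variances + 2·Σcov = 8.372 + 2 × 8.538 = 25.448
α = (6/5)·(1 − 8.372/25.448) = 0.805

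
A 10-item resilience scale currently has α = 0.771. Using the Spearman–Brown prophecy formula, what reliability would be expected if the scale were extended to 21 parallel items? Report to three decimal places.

predicted reliability = 0.876

Length factor m = 21/10 = 2.1000
α' = m·α / (1 + (m−1)·α)
   = 21/10 × 0.771 / (1 + (21/10 − 1) × 0.771)
   = 1.6191 / 1.8481 = 0.876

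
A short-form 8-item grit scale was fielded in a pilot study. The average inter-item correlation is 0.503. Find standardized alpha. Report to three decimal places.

α = 0.890

Standardized α = k·r̄ / (1 + (k−1)·r̄) = 8 × 0.503 / (1 + 7 × 0.503)
  = 4.0240 / 4.5210 = 0.890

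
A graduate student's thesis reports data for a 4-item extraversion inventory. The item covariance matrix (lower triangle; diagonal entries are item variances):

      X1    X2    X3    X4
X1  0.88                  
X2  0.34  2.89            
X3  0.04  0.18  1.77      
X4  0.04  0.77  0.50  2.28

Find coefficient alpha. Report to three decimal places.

coefficient alpha = 0.431

sum of item variances = 0.88 + 2.89 + 1.77 + 2.28 = 7.82
Sum of off-diagonal covariances = 1.87
total variance = 7.82 + 2 × 1.87 = 11.56
α = (k/(k−1))·(1 − sum of item variances/total variance) = (4/3)·(1 − 7.82/11.56) = 0.431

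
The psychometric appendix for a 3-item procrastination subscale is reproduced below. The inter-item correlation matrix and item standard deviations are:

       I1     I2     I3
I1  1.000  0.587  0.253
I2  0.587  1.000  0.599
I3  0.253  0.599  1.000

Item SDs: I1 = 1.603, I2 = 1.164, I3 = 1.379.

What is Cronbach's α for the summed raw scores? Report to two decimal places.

α = 0.71

Σσ²ᵢ = 1.603² + 1.164² + 1.379² = 5.8261
Covariances σ_ij = r_ij · s_i · s_j:
  σ(I1,I2) = 0.587 × 1.603 × 1.164 = 1.0953
  σ(I1,I3) = 0.253 × 1.603 × 1.379 = 0.5593
  σ(I2,I3) = 0.599 × 1.164 × 1.379 = 0.9615
σ²_T = Σσ²ᵢ + 2·Σσ_ij = 5.8261 + 2 × 2.6161 = 11.0583
α = (3/2)·(1 − 5.8261/11.0583) = 0.71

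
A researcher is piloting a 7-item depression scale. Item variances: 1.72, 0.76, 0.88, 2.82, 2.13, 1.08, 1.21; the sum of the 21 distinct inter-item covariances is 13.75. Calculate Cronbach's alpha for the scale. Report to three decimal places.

α = 0.842

sum of item variances = 1.72 + 0.76 + 0.88 + 2.82 + 2.13 + 1.08 + 1.21 = 10.60
Sum of distinct covariances = 13.75
Var(T) = sum of item variances + 2·Σcov = 10.60 + 2 × 13.75 = 38.10
α = (7/6)·(1 − 10.60/38.10) = 0.842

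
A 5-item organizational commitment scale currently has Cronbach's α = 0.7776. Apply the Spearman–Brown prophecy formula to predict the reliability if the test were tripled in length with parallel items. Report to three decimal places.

predicted reliability = 0.913

Length factor m = 3
α' = m·α / (1 + (m−1)·α)
   = 3 × 0.7776 / (1 + (3 − 1) × 0.7776)
   = 2.3328 / 2.5552 = 0.913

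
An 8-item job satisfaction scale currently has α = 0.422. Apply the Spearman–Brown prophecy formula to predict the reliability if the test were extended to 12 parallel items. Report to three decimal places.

predicted reliability = 0.523

Length factor m = 12/8 = 1.5000
α' = m·α / (1 + (m−1)·α)
   = 12/8 × 0.422 / (1 + (12/8 − 1) × 0.422)
   = 0.6330 / 1.2110 = 0.523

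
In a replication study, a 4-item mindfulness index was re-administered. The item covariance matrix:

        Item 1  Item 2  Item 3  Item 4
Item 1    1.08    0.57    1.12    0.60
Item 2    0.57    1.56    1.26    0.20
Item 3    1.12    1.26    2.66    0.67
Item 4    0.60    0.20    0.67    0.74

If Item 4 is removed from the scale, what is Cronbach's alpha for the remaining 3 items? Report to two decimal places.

α = 0.79

Remaining items: Item 1, Item 2, Item 3 (k = 3).
Σσ²ᵢ = 1.08 + 1.56 + 2.66 = 5.30
σ²_T = 5.30 + 2 × 2.95 = 11.20
α (item deleted) = (3/2)·(1 − 5.30/11.20) = 0.79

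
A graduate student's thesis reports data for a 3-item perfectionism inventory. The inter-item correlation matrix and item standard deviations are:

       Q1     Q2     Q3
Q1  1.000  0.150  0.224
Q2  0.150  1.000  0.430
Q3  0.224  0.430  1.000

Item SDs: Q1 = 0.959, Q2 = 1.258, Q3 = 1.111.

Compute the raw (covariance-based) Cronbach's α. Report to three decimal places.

Σσ²ᵢ = 0.959² + 1.258² + 1.111² = 3.7366
Covariances σ_ij = r_ij · s_i · s_j:
  σ(Q1,Q2) = 0.150 × 0.959 × 1.258 = 0.1810
  σ(Q1,Q3) = 0.224 × 0.959 × 1.111 = 0.2387
  σ(Q2,Q3) = 0.430 × 1.258 × 1.111 = 0.6010
σ²_T = Σσ²ᵢ + 2·Σσ_ij = 3.7366 + 2 × 1.0207 = 5.7780
α = (3/2)·(1 − 3.7366/5.7780) = 0.530

α = 0.530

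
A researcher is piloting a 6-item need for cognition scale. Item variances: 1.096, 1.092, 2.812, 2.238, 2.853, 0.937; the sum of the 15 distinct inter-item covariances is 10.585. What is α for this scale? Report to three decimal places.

ΣVar(i) = 1.096 + 1.092 + 2.812 + 2.238 + 2.853 + 0.937 = 11.028
Sum of distinct covariances = 10.585
σ²_T = ΣVar(i) + 2·Σcov = 11.028 + 2 × 10.585 = 32.198
α = (6/5)·(1 − 11.028/32.198) = 0.789

α = 0.789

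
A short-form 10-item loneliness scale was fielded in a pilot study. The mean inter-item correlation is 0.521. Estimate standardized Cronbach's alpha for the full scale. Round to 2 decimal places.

α = 0.92

Standardized α = k·r̄ / (1 + (k−1)·r̄) = 10 × 0.521 / (1 + 9 × 0.521)
  = 5.2100 / 5.6890 = 0.92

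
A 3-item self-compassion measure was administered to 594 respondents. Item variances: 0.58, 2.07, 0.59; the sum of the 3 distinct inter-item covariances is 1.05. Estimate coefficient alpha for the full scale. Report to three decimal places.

coefficient alpha = 0.590

Σσ²ᵢ = 0.58 + 2.07 + 0.59 = 3.24
Sum of distinct covariances = 1.05
Var(T) = Σσ²ᵢ + 2·Σcov = 3.24 + 2 × 1.05 = 5.34
α = (3/2)·(1 − 3.24/5.34) = 0.590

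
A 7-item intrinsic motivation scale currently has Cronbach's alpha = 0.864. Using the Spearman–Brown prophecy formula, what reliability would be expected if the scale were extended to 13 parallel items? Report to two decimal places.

Length factor m = 13/7 = 1.8571
α' = m·α / (1 + (m−1)·α)
   = 13/7 × 0.864 / (1 + (13/7 − 1) × 0.864)
   = 1.6046 / 1.7406 = 0.92

predicted reliability = 0.92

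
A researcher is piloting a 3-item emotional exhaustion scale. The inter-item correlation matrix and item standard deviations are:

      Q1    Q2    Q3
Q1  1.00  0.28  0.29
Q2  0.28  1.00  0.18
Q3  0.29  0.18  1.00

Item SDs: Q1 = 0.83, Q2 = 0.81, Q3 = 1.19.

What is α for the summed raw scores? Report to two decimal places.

Σσ²ᵢ = 0.83² + 0.81² + 1.19² = 2.7611
Covariances σ_ij = r_ij · s_i · s_j:
  σ(Q1,Q2) = 0.28 × 0.83 × 0.81 = 0.1882
  σ(Q1,Q3) = 0.29 × 0.83 × 1.19 = 0.2864
  σ(Q2,Q3) = 0.18 × 0.81 × 1.19 = 0.1735
σ²_T = Σσ²ᵢ + 2·Σσ_ij = 2.7611 + 2 × 0.6481 = 4.0573
α = (3/2)·(1 − 2.7611/4.0573) = 0.48

α = 0.48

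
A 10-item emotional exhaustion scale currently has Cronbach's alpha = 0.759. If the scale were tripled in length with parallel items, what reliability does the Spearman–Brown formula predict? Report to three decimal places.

predicted reliability = 0.904

Length factor m = 3
α' = m·α / (1 + (m−1)·α)
   = 3 × 0.759 / (1 + (3 − 1) × 0.759)
   = 2.2770 / 2.5180 = 0.904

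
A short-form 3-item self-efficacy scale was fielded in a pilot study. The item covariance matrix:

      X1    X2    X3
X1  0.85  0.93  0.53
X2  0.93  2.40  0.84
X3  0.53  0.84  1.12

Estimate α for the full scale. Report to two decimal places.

α = 0.77

sum of item variances = 0.85 + 2.40 + 1.12 = 4.37
Sum of off-diagonal covariances = 2.30
total variance = 4.37 + 2 × 2.30 = 8.97
α = (k/(k−1))·(1 − sum of item variances/total variance) = (3/2)·(1 − 4.37/8.97) = 0.77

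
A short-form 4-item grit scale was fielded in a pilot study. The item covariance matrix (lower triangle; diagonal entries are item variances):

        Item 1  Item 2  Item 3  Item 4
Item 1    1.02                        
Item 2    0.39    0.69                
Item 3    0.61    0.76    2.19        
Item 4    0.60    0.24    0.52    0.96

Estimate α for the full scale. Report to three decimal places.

ΣVar(i) = 1.02 + 0.69 + 2.19 + 0.96 = 4.86
Σ_{i<j} σ_ij = 3.12
total variance = 4.86 + 2 × 3.12 = 11.10
α = (k/(k−1))·(1 − ΣVar(i)/total variance) = (4/3)·(1 − 4.86/11.10) = 0.750

α = 0.750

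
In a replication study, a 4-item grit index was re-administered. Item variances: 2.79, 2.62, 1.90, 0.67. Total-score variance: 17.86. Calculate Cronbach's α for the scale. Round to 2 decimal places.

Cronbach's α = 0.74

ΣVar(i) = 2.79 + 2.62 + 1.90 + 0.67 = 7.98
α = (k/(k−1))·(1 − ΣVar(i)/Var(T)) = (4/3)·(1 − 7.98/17.86) = 0.74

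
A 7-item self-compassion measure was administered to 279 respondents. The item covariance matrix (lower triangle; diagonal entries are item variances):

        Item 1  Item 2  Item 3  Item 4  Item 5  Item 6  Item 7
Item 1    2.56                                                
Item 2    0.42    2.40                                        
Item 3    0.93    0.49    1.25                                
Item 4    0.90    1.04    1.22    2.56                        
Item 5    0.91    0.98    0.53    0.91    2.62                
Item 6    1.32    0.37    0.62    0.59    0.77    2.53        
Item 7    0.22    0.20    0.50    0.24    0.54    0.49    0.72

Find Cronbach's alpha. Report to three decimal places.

Σσ²ᵢ = 2.56 + 2.40 + 1.25 + 2.56 + 2.62 + 2.53 + 0.72 = 14.64
Σ_{i<j} σ_ij = 14.19
σ²_total = 14.64 + 2 × 14.19 = 43.02
α = (k/(k−1))·(1 − Σσ²ᵢ/σ²_total) = (7/6)·(1 − 14.64/43.02) = 0.770

Cronbach's alpha = 0.770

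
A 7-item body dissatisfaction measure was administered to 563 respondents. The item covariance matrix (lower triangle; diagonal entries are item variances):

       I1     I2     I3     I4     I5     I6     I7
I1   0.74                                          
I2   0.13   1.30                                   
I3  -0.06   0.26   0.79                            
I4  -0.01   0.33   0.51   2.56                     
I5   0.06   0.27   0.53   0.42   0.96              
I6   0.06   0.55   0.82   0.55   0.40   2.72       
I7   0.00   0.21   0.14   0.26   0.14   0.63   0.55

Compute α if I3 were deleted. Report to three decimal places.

Remaining items: I1, I2, I4, I5, I6, I7 (k = 6).
Σσᵢ² = 0.74 + 1.30 + 2.56 + 0.96 + 2.72 + 0.55 = 8.83
σ²_total = 8.83 + 2 × 4.00 = 16.83
α (item deleted) = (6/5)·(1 − 8.83/16.83) = 0.570

α = 0.570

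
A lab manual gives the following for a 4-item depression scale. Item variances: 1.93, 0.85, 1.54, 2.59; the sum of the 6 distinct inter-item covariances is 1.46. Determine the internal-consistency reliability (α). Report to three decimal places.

Σσᵢ² = 1.93 + 0.85 + 1.54 + 2.59 = 6.91
Sum of distinct covariances = 1.46
total variance = Σσᵢ² + 2·Σcov = 6.91 + 2 × 1.46 = 9.83
α = (4/3)·(1 − 6.91/9.83) = 0.396

α = 0.396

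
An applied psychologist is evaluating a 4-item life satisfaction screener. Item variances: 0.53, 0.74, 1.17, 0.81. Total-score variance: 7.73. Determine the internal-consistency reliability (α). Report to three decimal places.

ΣVar(i) = 0.53 + 0.74 + 1.17 + 0.81 = 3.25
α = (k/(k−1))·(1 − ΣVar(i)/total variance) = (4/3)·(1 − 3.25/7.73) = 0.773

α = 0.773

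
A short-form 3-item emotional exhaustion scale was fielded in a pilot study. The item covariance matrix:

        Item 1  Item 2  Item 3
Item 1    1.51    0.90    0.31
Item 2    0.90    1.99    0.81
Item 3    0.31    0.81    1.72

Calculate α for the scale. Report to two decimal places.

Σσᵢ² = 1.51 + 1.99 + 1.72 = 5.22
Sum of off-diagonal covariances = 2.02
σ²_T = 5.22 + 2 × 2.02 = 9.26
α = (k/(k−1))·(1 − Σσᵢ²/σ²_T) = (3/2)·(1 − 5.22/9.26) = 0.65

α = 0.65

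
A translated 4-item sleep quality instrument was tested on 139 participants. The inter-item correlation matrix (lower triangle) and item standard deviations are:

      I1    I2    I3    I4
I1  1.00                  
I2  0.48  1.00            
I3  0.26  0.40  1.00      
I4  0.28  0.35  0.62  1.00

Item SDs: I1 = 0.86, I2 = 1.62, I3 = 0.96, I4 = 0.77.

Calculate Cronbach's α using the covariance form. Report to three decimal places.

Σσ²ᵢ = 0.86² + 1.62² + 0.96² + 0.77² = 4.8785
Covariances σ_ij = r_ij · s_i · s_j:
  σ(I1,I2) = 0.48 × 0.86 × 1.62 = 0.6687
  σ(I1,I3) = 0.26 × 0.86 × 0.96 = 0.2147
  σ(I1,I4) = 0.28 × 0.86 × 0.77 = 0.1854
  σ(I2,I3) = 0.40 × 1.62 × 0.96 = 0.6221
  σ(I2,I4) = 0.35 × 1.62 × 0.77 = 0.4366
  σ(I3,I4) = 0.62 × 0.96 × 0.77 = 0.4583
σ²_T = Σσ²ᵢ + 2·Σσ_ij = 4.8785 + 2 × 2.5858 = 10.0501
α = (4/3)·(1 − 4.8785/10.0501) = 0.686

Cronbach's α = 0.686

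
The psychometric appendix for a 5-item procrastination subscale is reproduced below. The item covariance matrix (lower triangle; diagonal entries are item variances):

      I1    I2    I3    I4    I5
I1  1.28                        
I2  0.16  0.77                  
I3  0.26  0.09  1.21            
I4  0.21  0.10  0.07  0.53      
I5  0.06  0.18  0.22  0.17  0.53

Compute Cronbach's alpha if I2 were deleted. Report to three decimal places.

Cronbach's alpha = 0.477

Remaining items: I1, I3, I4, I5 (k = 4).
sum of item variances = 1.28 + 1.21 + 0.53 + 0.53 = 3.55
σ²_total = 3.55 + 2 × 0.99 = 5.53
α (item deleted) = (4/3)·(1 − 3.55/5.53) = 0.477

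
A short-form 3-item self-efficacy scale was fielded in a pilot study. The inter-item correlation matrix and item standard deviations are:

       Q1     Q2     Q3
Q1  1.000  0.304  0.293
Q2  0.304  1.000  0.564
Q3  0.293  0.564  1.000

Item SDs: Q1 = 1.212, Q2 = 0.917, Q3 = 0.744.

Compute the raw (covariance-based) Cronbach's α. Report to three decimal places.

Σσ²ᵢ = 1.212² + 0.917² + 0.744² = 2.8634
Covariances σ_ij = r_ij · s_i · s_j:
  σ(Q1,Q2) = 0.304 × 1.212 × 0.917 = 0.3379
  σ(Q1,Q3) = 0.293 × 1.212 × 0.744 = 0.2642
  σ(Q2,Q3) = 0.564 × 0.917 × 0.744 = 0.3848
σ²_T = Σσ²ᵢ + 2·Σσ_ij = 2.8634 + 2 × 0.9869 = 4.8372
α = (3/2)·(1 − 2.8634/4.8372) = 0.612

α = 0.612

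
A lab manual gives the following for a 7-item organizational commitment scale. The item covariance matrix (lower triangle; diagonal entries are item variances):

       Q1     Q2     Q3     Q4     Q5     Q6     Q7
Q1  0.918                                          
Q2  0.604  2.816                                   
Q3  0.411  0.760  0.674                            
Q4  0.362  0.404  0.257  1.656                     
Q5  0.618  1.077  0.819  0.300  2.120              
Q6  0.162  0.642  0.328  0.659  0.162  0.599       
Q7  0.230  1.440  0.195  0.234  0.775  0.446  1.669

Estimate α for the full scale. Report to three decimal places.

α = 0.788

sum of item variances = 0.918 + 2.816 + 0.674 + 1.656 + 2.120 + 0.599 + 1.669 = 10.452
Sum of off-diagonal covariances = 10.885
total variance = 10.452 + 2 × 10.885 = 32.222
α = (k/(k−1))·(1 − sum of item variances/total variance) = (7/6)·(1 − 10.452/32.222) = 0.788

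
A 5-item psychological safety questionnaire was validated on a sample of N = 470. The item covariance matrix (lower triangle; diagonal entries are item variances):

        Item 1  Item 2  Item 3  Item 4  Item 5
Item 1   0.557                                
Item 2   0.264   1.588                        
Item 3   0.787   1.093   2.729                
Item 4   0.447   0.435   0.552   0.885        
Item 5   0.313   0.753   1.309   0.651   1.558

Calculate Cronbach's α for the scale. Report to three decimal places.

Cronbach's α = 0.804

Σσᵢ² = 0.557 + 1.588 + 2.729 + 0.885 + 1.558 = 7.317
Sum of off-diagonal covariances = 6.604
Var(T) = 7.317 + 2 × 6.604 = 20.525
α = (k/(k−1))·(1 − Σσᵢ²/Var(T)) = (5/4)·(1 − 7.317/20.525) = 0.804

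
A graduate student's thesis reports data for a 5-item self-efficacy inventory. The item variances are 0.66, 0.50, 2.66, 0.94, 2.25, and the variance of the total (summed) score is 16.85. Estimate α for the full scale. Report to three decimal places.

α = 0.730

ΣVar(i) = 0.66 + 0.50 + 2.66 + 0.94 + 2.25 = 7.01
α = (k/(k−1))·(1 − ΣVar(i)/σ²_total) = (5/4)·(1 − 7.01/16.85) = 0.730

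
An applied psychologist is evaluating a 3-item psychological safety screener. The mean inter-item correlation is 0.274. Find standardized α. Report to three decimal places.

α = 0.531

Standardized α = k·r̄ / (1 + (k−1)·r̄) = 3 × 0.274 / (1 + 2 × 0.274)
  = 0.8220 / 1.5480 = 0.531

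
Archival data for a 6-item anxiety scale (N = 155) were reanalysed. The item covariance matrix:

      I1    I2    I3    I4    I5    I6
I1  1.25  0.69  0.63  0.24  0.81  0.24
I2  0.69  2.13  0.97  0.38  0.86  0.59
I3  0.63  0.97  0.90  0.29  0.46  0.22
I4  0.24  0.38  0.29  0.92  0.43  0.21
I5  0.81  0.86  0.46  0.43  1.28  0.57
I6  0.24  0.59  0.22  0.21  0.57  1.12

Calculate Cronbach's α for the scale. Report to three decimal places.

Σσ²ᵢ = 1.25 + 2.13 + 0.90 + 0.92 + 1.28 + 1.12 = 7.60
Σ_{i<j} σ_ij = 7.59
σ²_T = 7.60 + 2 × 7.59 = 22.78
α = (k/(k−1))·(1 − Σσ²ᵢ/σ²_T) = (6/5)·(1 − 7.60/22.78) = 0.800

α = 0.800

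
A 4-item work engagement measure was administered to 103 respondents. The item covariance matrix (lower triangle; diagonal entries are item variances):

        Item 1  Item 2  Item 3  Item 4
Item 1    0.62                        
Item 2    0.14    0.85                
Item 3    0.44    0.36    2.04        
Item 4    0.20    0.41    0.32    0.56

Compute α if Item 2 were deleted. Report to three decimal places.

α = 0.560

Remaining items: Item 1, Item 3, Item 4 (k = 3).
Σσ²ᵢ = 0.62 + 2.04 + 0.56 = 3.22
total variance = 3.22 + 2 × 0.96 = 5.14
α (item deleted) = (3/2)·(1 − 3.22/5.14) = 0.560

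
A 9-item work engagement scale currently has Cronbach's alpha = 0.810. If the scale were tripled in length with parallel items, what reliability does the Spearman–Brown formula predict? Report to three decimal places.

predicted reliability = 0.927

Length factor m = 3
α' = m·α / (1 + (m−1)·α)
   = 3 × 0.810 / (1 + (3 − 1) × 0.810)
   = 2.4300 / 2.6200 = 0.927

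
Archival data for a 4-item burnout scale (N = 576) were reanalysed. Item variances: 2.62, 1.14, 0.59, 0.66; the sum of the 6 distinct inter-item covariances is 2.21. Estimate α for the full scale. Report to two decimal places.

α = 0.62

sum of item variances = 2.62 + 1.14 + 0.59 + 0.66 = 5.01
Sum of distinct covariances = 2.21
σ²_T = sum of item variances + 2·Σcov = 5.01 + 2 × 2.21 = 9.43
α = (4/3)·(1 − 5.01/9.43) = 0.62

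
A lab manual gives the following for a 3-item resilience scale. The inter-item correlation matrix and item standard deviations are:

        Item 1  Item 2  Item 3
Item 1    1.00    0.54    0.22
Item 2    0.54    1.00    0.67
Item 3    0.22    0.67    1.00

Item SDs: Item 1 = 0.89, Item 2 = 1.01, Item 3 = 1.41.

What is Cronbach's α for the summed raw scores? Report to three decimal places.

Σσ²ᵢ = 0.89² + 1.01² + 1.41² = 3.8003
Covariances σ_ij = r_ij · s_i · s_j:
  σ(Item 1,Item 2) = 0.54 × 0.89 × 1.01 = 0.4854
  σ(Item 1,Item 3) = 0.22 × 0.89 × 1.41 = 0.2761
  σ(Item 2,Item 3) = 0.67 × 1.01 × 1.41 = 0.9541
σ²_T = Σσ²ᵢ + 2·Σσ_ij = 3.8003 + 2 × 1.7156 = 7.2315
α = (3/2)·(1 − 3.8003/7.2315) = 0.712

Cronbach's α = 0.712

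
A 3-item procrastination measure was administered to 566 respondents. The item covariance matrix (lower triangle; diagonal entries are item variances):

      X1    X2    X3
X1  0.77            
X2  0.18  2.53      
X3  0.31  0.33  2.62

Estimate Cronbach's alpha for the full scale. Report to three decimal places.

α = 0.325

Σσᵢ² = 0.77 + 2.53 + 2.62 = 5.92
Sum of off-diagonal covariances = 0.82
Var(T) = 5.92 + 2 × 0.82 = 7.56
α = (k/(k−1))·(1 − Σσᵢ²/Var(T)) = (3/2)·(1 − 5.92/7.56) = 0.325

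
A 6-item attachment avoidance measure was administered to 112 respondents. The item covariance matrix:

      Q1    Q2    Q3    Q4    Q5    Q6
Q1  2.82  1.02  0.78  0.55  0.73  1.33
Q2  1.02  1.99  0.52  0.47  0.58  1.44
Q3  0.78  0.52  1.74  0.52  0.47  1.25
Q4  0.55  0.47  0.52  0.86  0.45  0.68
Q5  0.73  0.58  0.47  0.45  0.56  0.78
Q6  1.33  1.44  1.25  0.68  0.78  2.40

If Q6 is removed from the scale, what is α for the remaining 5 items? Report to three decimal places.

Remaining items: Q1, Q2, Q3, Q4, Q5 (k = 5).
Σσᵢ² = 2.82 + 1.99 + 1.74 + 0.86 + 0.56 = 7.97
Var(T) = 7.97 + 2 × 6.09 = 20.15
α (item deleted) = (5/4)·(1 − 7.97/20.15) = 0.756

α = 0.756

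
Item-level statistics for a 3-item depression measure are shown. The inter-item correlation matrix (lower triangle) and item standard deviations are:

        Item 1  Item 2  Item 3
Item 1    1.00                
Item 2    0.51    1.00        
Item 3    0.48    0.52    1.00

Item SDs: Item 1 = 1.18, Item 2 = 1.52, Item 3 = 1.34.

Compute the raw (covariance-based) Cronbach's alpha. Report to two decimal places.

α = 0.75

Σσ²ᵢ = 1.18² + 1.52² + 1.34² = 5.4984
Covariances σ_ij = r_ij · s_i · s_j:
  σ(Item 1,Item 2) = 0.51 × 1.18 × 1.52 = 0.9147
  σ(Item 1,Item 3) = 0.48 × 1.18 × 1.34 = 0.7590
  σ(Item 2,Item 3) = 0.52 × 1.52 × 1.34 = 1.0591
σ²_T = Σσ²ᵢ + 2·Σσ_ij = 5.4984 + 2 × 2.7328 = 10.9640
α = (3/2)·(1 − 5.4984/10.9640) = 0.75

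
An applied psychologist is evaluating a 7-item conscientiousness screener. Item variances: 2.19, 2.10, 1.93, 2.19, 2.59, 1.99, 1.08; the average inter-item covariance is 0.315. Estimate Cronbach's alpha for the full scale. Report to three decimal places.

Σσᵢ² = 2.19 + 2.10 + 1.93 + 2.19 + 2.59 + 1.99 + 1.08 = 14.07
Sum of the 21 distinct covariances = 21 × 0.315 = 6.615
Var(T) = Σσᵢ² + 2·Σcov = 14.07 + 2 × 6.615 = 27.300
α = (7/6)·(1 − 14.07/27.300) = 0.565

Cronbach's alpha = 0.565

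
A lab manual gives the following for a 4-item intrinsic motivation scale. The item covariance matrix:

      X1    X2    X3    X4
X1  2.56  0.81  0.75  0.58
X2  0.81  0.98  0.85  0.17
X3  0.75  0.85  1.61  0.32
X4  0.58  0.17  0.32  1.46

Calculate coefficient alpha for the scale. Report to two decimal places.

sum of item variances = 2.56 + 0.98 + 1.61 + 1.46 = 6.61
Sum of off-diagonal covariances = 3.48
σ²_total = 6.61 + 2 × 3.48 = 13.57
α = (k/(k−1))·(1 − sum of item variances/σ²_total) = (4/3)·(1 − 6.61/13.57) = 0.68

α = 0.68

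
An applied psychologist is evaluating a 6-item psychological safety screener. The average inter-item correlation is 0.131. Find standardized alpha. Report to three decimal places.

Standardized α = k·r̄ / (1 + (k−1)·r̄) = 6 × 0.131 / (1 + 5 × 0.131)
  = 0.7860 / 1.6550 = 0.475

α = 0.475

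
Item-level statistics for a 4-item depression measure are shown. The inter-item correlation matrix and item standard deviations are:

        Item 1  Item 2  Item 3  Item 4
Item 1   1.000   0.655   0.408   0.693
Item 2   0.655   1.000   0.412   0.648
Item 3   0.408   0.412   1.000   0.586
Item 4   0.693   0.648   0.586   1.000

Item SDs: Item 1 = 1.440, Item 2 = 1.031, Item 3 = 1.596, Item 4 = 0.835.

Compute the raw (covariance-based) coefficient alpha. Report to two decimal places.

Σσ²ᵢ = 1.440² + 1.031² + 1.596² + 0.835² = 6.3810
Covariances σ_ij = r_ij · s_i · s_j:
  σ(Item 1,Item 2) = 0.655 × 1.440 × 1.031 = 0.9724
  σ(Item 1,Item 3) = 0.408 × 1.440 × 1.596 = 0.9377
  σ(Item 1,Item 4) = 0.693 × 1.440 × 0.835 = 0.8333
  σ(Item 2,Item 3) = 0.412 × 1.031 × 1.596 = 0.6779
  σ(Item 2,Item 4) = 0.648 × 1.031 × 0.835 = 0.5579
  σ(Item 3,Item 4) = 0.586 × 1.596 × 0.835 = 0.7809
σ²_T = Σσ²ᵢ + 2·Σσ_ij = 6.3810 + 2 × 4.7601 = 15.9012
α = (4/3)·(1 − 6.3810/15.9012) = 0.80

α = 0.80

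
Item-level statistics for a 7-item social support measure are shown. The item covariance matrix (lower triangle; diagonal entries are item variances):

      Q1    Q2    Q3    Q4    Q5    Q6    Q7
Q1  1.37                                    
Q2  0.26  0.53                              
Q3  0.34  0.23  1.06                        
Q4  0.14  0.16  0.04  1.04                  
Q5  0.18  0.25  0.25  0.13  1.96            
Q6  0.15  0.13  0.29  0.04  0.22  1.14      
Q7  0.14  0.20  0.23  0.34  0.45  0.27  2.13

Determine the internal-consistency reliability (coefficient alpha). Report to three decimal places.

α = 0.572

Σσ²ᵢ = 1.37 + 0.53 + 1.06 + 1.04 + 1.96 + 1.14 + 2.13 = 9.23
Sum of the distinct covariances = 4.44
total variance = 9.23 + 2 × 4.44 = 18.11
α = (k/(k−1))·(1 − Σσ²ᵢ/total variance) = (7/6)·(1 − 9.23/18.11) = 0.572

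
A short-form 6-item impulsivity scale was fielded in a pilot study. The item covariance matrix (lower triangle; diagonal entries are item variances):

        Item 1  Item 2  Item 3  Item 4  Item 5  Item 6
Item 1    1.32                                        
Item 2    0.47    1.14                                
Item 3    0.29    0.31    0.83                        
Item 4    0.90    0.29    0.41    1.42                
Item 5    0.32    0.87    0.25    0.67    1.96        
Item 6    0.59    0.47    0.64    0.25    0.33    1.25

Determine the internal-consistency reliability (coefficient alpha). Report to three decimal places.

coefficient alpha = 0.769

sum of item variances = 1.32 + 1.14 + 0.83 + 1.42 + 1.96 + 1.25 = 7.92
Sum of off-diagonal covariances = 7.06
σ²_total = 7.92 + 2 × 7.06 = 22.04
α = (k/(k−1))·(1 − sum of item variances/σ²_total) = (6/5)·(1 − 7.92/22.04) = 0.769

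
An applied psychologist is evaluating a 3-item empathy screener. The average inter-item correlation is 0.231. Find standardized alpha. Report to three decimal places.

Standardized α = k·r̄ / (1 + (k−1)·r̄) = 3 × 0.231 / (1 + 2 × 0.231)
  = 0.6930 / 1.4620 = 0.474

α = 0.474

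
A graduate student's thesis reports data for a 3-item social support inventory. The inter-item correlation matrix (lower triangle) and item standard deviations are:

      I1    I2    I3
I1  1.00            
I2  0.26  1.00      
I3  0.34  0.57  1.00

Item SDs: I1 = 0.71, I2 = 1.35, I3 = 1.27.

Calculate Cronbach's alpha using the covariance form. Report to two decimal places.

Σσ²ᵢ = 0.71² + 1.35² + 1.27² = 3.9395
Covariances σ_ij = r_ij · s_i · s_j:
  σ(I1,I2) = 0.26 × 0.71 × 1.35 = 0.2492
  σ(I1,I3) = 0.34 × 0.71 × 1.27 = 0.3066
  σ(I2,I3) = 0.57 × 1.35 × 1.27 = 0.9773
σ²_T = Σσ²ᵢ + 2·Σσ_ij = 3.9395 + 2 × 1.5331 = 7.0057
α = (3/2)·(1 − 3.9395/7.0057) = 0.66

α = 0.66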